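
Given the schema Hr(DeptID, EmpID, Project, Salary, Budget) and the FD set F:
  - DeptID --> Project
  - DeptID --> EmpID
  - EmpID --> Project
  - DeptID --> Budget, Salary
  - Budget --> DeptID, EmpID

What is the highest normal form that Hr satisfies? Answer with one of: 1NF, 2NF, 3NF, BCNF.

2NF

Candidate keys: {Budget}, {DeptID}. Prime attributes: {Budget, DeptID}.
For EmpID --> Project we have {EmpID}⁺ = {EmpID, Project}; {EmpID} is not a superkey, so BCNF fails.
Because {Project} is non-prime and the left side of EmpID --> Project is not a superkey, the relation is not in 3NF.
All keys have size 1, which rules out partial dependencies — 2NF is satisfied.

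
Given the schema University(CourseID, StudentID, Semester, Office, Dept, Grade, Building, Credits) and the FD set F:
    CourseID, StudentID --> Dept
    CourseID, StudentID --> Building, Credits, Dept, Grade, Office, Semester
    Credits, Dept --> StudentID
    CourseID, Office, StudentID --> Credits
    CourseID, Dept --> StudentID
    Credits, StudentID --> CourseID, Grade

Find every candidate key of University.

Closure of {CourseID, Dept} is {Building, CourseID, Credits, Dept, Grade, Office, Semester, StudentID}, the whole schema; {CourseID, Dept} is a candidate key.
Closure of {CourseID, StudentID} is {Building, CourseID, Credits, Dept, Grade, Office, Semester, StudentID}, the whole schema; {CourseID, StudentID} is a candidate key.
Closure of {Credits, Dept} is {Building, CourseID, Credits, Dept, Grade, Office, Semester, StudentID}, the whole schema; {Credits, Dept} is a candidate key.
Closure of {Credits, StudentID} is {Building, CourseID, Credits, Dept, Grade, Office, Semester, StudentID}, the whole schema; {Credits, StudentID} is a candidate key.
Any other superkey properly contains one of these, so there are no further candidate keys.

{CourseID, Dept}, {CourseID, StudentID}, {Credits, Dept}, {Credits, StudentID}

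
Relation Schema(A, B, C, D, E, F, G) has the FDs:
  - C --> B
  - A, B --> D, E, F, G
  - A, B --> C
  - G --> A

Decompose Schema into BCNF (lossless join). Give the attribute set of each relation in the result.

{A, G}; {B, C}; {C, D, E, F, G}

Candidate keys of the original relation: {A, B}, {A, C}, {B, G}, {C, G}.
{A, B, C, D, E, F, G}: {C} determines {B, C} here but is not a superkey — split on C --> B, giving {B, C} and {A, C, D, E, F, G}.
{B, C} has no BCNF violation.
{A, C, D, E, F, G}: {G} determines {A, G} here but is not a superkey — split on G --> A, giving {A, G} and {C, D, E, F, G}.
{A, G} has no BCNF violation.
{C, D, E, F, G} has no BCNF violation.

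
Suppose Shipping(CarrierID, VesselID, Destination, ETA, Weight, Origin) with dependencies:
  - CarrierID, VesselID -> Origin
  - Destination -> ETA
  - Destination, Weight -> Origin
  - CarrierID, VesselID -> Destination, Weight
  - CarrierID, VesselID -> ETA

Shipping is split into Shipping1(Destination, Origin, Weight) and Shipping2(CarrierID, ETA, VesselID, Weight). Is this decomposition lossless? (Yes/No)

Shipping1 ∩ Shipping2 = {Weight}; its closure under F is {Weight}.
The closure covers neither Shipping1 nor Shipping2 entirely; the join is not lossless.

No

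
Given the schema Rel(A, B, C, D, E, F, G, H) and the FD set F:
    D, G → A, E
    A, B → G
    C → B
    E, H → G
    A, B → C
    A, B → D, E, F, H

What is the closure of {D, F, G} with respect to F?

Start with {D, F, G}.
D, G → A, E applies; add {A, E} → now {A, D, E, F, G}.
No further FD applies.

{A, D, E, F, G}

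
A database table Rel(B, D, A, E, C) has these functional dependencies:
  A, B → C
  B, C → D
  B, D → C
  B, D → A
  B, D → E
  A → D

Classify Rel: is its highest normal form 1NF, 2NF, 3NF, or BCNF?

Candidate keys: {A, B}, {B, C}, {B, D}. Prime attributes: {A, B, C, D}.
A → D breaks BCNF: {A}⁺ = {A, D}, so {A} is not a superkey.
Its right-hand attributes {D} are all prime, as are those of every other non-superkey FD — the relation is in 3NF.

3NF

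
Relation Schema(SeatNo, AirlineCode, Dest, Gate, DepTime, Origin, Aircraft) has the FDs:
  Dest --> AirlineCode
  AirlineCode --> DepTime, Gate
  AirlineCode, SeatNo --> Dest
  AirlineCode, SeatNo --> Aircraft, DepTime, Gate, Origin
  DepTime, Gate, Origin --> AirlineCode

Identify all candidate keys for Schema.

{AirlineCode, SeatNo}, {DepTime, Gate, Origin, SeatNo}, {Dest, SeatNo}

Attributes never on any right-hand side: {SeatNo} — every candidate key must contain it.
Closure of {AirlineCode, SeatNo} is {Aircraft, AirlineCode, DepTime, Dest, Gate, Origin, SeatNo}, the whole schema; {AirlineCode, SeatNo} is a candidate key.
Closure of {Dest, SeatNo} is {Aircraft, AirlineCode, DepTime, Dest, Gate, Origin, SeatNo}, the whole schema; {Dest, SeatNo} is a candidate key.
Closure of {DepTime, Gate, Origin, SeatNo} is {Aircraft, AirlineCode, DepTime, Dest, Gate, Origin, SeatNo}, the whole schema; {DepTime, Gate, Origin, SeatNo} is a candidate key.
Any other superkey properly contains one of these, so there are no further candidate keys.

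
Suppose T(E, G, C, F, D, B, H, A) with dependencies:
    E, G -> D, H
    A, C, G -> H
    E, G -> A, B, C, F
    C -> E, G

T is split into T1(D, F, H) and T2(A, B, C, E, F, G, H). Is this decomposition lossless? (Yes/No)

No

Common attributes: {F, H}; their closure is {F, H}.
T1 ⊄ {F, H} and T2 ⊄ {F, H}, so the split is lossy.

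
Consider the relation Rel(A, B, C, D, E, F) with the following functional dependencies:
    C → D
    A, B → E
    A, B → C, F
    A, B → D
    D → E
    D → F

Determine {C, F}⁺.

{C, D, E, F}

Start with {C, F}.
C → D applies; add {D} → now {C, D, F}.
D → E applies; add {E} → now {C, D, E, F}.
No further FD applies.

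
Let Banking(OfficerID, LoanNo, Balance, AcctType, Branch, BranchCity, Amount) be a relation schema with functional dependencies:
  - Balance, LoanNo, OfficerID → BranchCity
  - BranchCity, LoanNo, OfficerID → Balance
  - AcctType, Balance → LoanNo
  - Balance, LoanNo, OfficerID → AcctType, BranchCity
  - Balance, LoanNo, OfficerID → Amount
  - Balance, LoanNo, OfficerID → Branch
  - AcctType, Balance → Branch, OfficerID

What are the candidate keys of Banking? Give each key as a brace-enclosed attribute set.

{AcctType, Balance}, {Balance, LoanNo, OfficerID}, {BranchCity, LoanNo, OfficerID}

Closure of {AcctType, Balance} is {AcctType, Amount, Balance, Branch, BranchCity, LoanNo, OfficerID}, the whole schema; {AcctType, Balance} is a candidate key.
Closure of {Balance, LoanNo, OfficerID} is {AcctType, Amount, Balance, Branch, BranchCity, LoanNo, OfficerID}, the whole schema; {Balance, LoanNo, OfficerID} is a candidate key.
Closure of {BranchCity, LoanNo, OfficerID} is {AcctType, Amount, Balance, Branch, BranchCity, LoanNo, OfficerID}, the whole schema; {BranchCity, LoanNo, OfficerID} is a candidate key.
These are minimal and exhaustive — every other superkey contains one of them.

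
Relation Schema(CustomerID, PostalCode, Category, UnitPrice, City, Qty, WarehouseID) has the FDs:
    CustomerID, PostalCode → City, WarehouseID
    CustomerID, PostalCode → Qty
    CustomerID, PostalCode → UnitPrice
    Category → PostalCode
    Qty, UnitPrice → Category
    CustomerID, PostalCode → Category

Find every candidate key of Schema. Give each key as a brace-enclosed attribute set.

{Category, CustomerID}, {CustomerID, PostalCode}, {CustomerID, Qty, UnitPrice}

Attributes never on any right-hand side: {CustomerID} — every candidate key must contain it.
{Category, CustomerID} is a candidate key since {Category, CustomerID}⁺ = {Category, City, CustomerID, PostalCode, Qty, UnitPrice, WarehouseID} covers every attribute.
{CustomerID, PostalCode} is a candidate key since {CustomerID, PostalCode}⁺ = {Category, City, CustomerID, PostalCode, Qty, UnitPrice, WarehouseID} covers every attribute.
{CustomerID, Qty, UnitPrice} is a candidate key since {CustomerID, Qty, UnitPrice}⁺ = {Category, City, CustomerID, PostalCode, Qty, UnitPrice, WarehouseID} covers every attribute.
Any other superkey properly contains one of these, so there are no further candidate keys.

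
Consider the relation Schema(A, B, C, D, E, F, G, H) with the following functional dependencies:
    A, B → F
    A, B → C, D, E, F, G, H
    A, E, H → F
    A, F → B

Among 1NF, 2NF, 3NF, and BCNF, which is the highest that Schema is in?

Candidate keys: {A, B}, {A, E, H}, {A, F}. Prime attributes: {A, B, E, F, H}.
Every FD has a superkey on the left, so the relation is in BCNF.

BCNF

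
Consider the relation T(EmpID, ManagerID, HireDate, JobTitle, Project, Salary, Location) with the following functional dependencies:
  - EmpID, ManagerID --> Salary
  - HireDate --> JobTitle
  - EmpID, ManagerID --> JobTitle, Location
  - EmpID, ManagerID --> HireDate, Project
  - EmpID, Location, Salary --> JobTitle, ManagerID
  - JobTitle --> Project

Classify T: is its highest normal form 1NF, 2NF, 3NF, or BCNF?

2NF

Candidate keys: {EmpID, Location, Salary}, {EmpID, ManagerID}. Prime attributes: {EmpID, Location, ManagerID, Salary}.
HireDate --> JobTitle: {HireDate}⁺ = {HireDate, JobTitle, Project}, which is not all of the attributes, so the left side is not a superkey — BCNF is violated.
HireDate --> JobTitle determines the non-prime attribute {JobTitle} from a non-superkey — 3NF is violated.
No proper subset of a key has a non-prime attribute in its closure, so there is no partial dependency; 2NF holds.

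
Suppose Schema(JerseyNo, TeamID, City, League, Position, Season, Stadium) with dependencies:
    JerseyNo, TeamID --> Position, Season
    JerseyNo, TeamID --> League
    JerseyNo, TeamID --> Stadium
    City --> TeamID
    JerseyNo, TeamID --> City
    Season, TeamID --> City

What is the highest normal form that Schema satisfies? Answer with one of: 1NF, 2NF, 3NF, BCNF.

3NF

Candidate keys: {City, JerseyNo}, {JerseyNo, TeamID}. Prime attributes: {City, JerseyNo, TeamID}.
For City --> TeamID we have {City}⁺ = {City, TeamID}; {City} is not a superkey, so BCNF fails.
Since {TeamID} ⊆ prime attributes and every other non-superkey FD also has a prime right side, the schema is in 3NF.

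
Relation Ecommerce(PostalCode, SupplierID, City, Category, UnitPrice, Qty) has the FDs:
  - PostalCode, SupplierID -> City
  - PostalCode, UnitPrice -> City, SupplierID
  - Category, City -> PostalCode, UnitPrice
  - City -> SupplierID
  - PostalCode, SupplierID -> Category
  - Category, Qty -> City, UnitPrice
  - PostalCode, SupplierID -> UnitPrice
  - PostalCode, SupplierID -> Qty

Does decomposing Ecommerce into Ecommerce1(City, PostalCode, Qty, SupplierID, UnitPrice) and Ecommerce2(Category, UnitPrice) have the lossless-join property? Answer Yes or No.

Ecommerce1 ∩ Ecommerce2 = {UnitPrice}; its closure under F is {UnitPrice}.
The closure covers neither Ecommerce1 nor Ecommerce2 entirely; the join is not lossless.

No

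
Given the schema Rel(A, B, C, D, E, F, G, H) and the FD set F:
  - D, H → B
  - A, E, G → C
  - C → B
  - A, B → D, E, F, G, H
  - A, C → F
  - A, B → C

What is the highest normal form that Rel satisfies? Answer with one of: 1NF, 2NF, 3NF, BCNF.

3NF

Candidate keys: {A, B}, {A, C}, {A, D, H}, {A, E, G}. Prime attributes: {A, B, C, D, E, G, H}.
For D, H → B we have {D, H}⁺ = {B, D, H}; {D, H} is not a superkey, so BCNF fails.
But every attribute on its right side ({B}) is prime, and the same holds for every other non-superkey FD, so 3NF still holds.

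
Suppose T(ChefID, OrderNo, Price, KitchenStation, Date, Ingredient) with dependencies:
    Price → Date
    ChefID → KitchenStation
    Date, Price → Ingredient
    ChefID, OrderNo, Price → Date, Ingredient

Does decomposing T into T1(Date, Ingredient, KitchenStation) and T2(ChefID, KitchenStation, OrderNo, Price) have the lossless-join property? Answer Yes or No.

T1 ∩ T2 = {KitchenStation}; its closure under F is {KitchenStation}.
T1 ⊄ {KitchenStation} and T2 ⊄ {KitchenStation}, so the split is lossy.

No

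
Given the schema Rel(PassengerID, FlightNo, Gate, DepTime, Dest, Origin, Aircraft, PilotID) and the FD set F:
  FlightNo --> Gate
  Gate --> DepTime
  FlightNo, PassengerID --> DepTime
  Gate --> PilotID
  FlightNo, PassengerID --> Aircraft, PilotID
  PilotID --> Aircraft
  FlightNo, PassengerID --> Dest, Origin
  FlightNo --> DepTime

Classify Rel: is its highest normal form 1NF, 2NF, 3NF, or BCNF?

1NF

Candidate key: {FlightNo, PassengerID}. Prime attributes: {FlightNo, PassengerID}.
FlightNo --> Gate: {FlightNo}⁺ = {Aircraft, DepTime, FlightNo, Gate, PilotID}, which is not all of the attributes, so the left side is not a superkey — BCNF is violated.
Because {Gate} is non-prime and the left side of FlightNo --> Gate is not a superkey, the relation is not in 3NF.
Since {FlightNo} ⊂ {FlightNo, PassengerID} and {FlightNo}⁺ ⊇ {Aircraft, DepTime, Gate, PilotID} with {Aircraft, DepTime, Gate, PilotID} non-prime, there is a partial dependency; 2NF fails.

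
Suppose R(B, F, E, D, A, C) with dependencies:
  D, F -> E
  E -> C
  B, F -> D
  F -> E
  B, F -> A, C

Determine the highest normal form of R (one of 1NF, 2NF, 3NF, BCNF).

1NF

Candidate key: {B, F}. Prime attributes: {B, F}.
D, F -> E breaks BCNF: {D, F}⁺ = {C, D, E, F}, so {D, F} is not a superkey.
D, F -> E has non-prime {E} on the right and a non-superkey on the left, so 3NF fails.
The proper key subset {F} of {B, F} determines non-prime {C, E}, so the relation is not even in 2NF.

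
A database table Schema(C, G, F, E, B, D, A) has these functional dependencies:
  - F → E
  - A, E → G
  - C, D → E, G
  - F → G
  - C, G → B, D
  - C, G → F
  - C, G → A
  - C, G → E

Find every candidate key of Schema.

No FD produces {C}, so it must be in every candidate key.
{C, D}⁺ = {A, B, C, D, E, F, G} — all of the relation — so {C, D} is a candidate key.
{C, F}⁺ = {A, B, C, D, E, F, G} — all of the relation — so {C, F} is a candidate key.
{C, G}⁺ = {A, B, C, D, E, F, G} — all of the relation — so {C, G} is a candidate key.
{A, C, E}⁺ = {A, B, C, D, E, F, G} — all of the relation — so {A, C, E} is a candidate key.
No proper subset of any of these is a key, and no other minimal superkey exists.

{A, C, E}, {C, D}, {C, F}, {C, G}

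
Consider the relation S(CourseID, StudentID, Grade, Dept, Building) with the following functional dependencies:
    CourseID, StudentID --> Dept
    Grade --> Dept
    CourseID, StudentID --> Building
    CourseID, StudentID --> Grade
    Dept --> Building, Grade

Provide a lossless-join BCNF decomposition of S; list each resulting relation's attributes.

Candidate key of the original relation: {CourseID, StudentID}.
In {Building, CourseID, Dept, Grade, StudentID}, {Grade} is not a superkey ({Grade}⁺ restricted to this set is {Building, Dept, Grade}), so split on Grade --> Building, Dept into {Building, Dept, Grade} and {CourseID, Grade, StudentID}.
{Building, Dept, Grade} has no BCNF violation.
{CourseID, Grade, StudentID} has no BCNF violation.

{Building, Dept, Grade}; {CourseID, Grade, StudentID}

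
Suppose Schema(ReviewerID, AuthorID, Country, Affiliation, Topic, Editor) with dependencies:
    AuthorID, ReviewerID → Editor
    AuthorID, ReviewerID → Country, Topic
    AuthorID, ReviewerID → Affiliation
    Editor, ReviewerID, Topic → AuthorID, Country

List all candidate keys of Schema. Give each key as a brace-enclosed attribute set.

Attributes never on any right-hand side: {ReviewerID} — every candidate key must contain it.
{AuthorID, ReviewerID}⁺ = {Affiliation, AuthorID, Country, Editor, ReviewerID, Topic}, which is every attribute, so {AuthorID, ReviewerID} is a candidate key.
{Editor, ReviewerID, Topic}⁺ = {Affiliation, AuthorID, Country, Editor, ReviewerID, Topic}, which is every attribute, so {Editor, ReviewerID, Topic} is a candidate key.
No proper subset of any of these is a key, and no other minimal superkey exists.

{AuthorID, ReviewerID}, {Editor, ReviewerID, Topic}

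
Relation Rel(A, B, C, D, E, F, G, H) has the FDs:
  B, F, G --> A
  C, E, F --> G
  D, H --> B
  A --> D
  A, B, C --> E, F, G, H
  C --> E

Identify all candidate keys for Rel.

{A, B, C}, {A, C, H}, {B, C, F}, {C, D, F, H}

No FD produces {C}, so it must be in every candidate key.
{A, B, C} is a candidate key since {A, B, C}⁺ = {A, B, C, D, E, F, G, H} covers every attribute.
{A, C, H} is a candidate key since {A, C, H}⁺ = {A, B, C, D, E, F, G, H} covers every attribute.
{B, C, F} is a candidate key since {B, C, F}⁺ = {A, B, C, D, E, F, G, H} covers every attribute.
{C, D, F, H} is a candidate key since {C, D, F, H}⁺ = {A, B, C, D, E, F, G, H} covers every attribute.
Any other superkey properly contains one of these, so there are no further candidate keys.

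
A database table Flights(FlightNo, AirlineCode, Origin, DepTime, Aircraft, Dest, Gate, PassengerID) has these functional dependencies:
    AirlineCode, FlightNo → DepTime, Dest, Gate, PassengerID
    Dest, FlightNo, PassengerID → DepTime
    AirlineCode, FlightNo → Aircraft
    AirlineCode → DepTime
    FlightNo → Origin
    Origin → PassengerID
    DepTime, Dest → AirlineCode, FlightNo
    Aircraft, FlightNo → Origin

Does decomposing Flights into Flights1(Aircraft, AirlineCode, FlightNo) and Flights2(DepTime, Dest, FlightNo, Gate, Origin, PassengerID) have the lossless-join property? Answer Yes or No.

No

Flights1 ∩ Flights2 = {FlightNo}; its closure under F is {FlightNo, Origin, PassengerID}.
Neither Flights1 nor Flights2 is contained in that closure, so the decomposition is lossy.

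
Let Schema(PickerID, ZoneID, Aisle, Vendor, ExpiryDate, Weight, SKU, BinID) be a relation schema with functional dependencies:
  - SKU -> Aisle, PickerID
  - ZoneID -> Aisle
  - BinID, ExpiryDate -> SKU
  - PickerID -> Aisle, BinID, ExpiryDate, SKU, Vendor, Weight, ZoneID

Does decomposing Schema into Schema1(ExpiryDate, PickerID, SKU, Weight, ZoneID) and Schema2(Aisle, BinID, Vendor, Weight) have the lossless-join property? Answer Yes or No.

Common attributes: {Weight}; their closure is {Weight}.
Schema1 ⊄ {Weight} and Schema2 ⊄ {Weight}, so the split is lossy.

No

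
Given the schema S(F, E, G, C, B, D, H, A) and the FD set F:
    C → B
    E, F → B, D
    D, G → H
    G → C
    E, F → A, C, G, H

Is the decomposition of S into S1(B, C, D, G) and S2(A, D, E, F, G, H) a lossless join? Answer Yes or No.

The shared attributes are {D, G} and {D, G}⁺ = {B, C, D, G, H}.
This includes all of S1, so the common attributes are a superkey of S1 — the join is lossless.

Yes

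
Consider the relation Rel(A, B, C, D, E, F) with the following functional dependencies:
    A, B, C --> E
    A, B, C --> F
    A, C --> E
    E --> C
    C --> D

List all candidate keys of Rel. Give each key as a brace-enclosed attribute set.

{A, B, C}, {A, B, E}

Attributes never on any right-hand side: {A, B} — every candidate key must contain all of them.
{A, B, C} is a candidate key since {A, B, C}⁺ = {A, B, C, D, E, F} covers every attribute.
{A, B, E} is a candidate key since {A, B, E}⁺ = {A, B, C, D, E, F} covers every attribute.
No proper subset of any of these is a key, and no other minimal superkey exists.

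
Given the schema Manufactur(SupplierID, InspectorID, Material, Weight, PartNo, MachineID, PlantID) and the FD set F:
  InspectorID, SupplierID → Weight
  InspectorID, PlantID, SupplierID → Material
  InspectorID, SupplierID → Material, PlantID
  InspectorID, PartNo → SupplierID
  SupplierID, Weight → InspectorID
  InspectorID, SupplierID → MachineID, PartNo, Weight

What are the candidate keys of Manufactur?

{InspectorID, PartNo}, {InspectorID, SupplierID}, {SupplierID, Weight}

Closure of {InspectorID, PartNo} is {InspectorID, MachineID, Material, PartNo, PlantID, SupplierID, Weight}, the whole schema; {InspectorID, PartNo} is a candidate key.
Closure of {InspectorID, SupplierID} is {InspectorID, MachineID, Material, PartNo, PlantID, SupplierID, Weight}, the whole schema; {InspectorID, SupplierID} is a candidate key.
Closure of {SupplierID, Weight} is {InspectorID, MachineID, Material, PartNo, PlantID, SupplierID, Weight}, the whole schema; {SupplierID, Weight} is a candidate key.
No proper subset of any of these is a key, and no other minimal superkey exists.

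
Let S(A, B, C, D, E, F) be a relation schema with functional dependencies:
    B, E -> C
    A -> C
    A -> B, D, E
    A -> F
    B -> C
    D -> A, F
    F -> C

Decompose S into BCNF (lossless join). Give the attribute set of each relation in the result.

{A, B, D, E, F}; {B, C}

Candidate keys of the original relation: {A}, {D}.
In {A, B, C, D, E, F}, {B, E} is not a superkey ({B, E}⁺ restricted to this set is {B, C, E}), so split on B, E -> C into {B, C, E} and {A, B, D, E, F}.
In {B, C, E}, {B} is not a superkey ({B}⁺ restricted to this set is {B, C}), so split on B -> C into {B, C} and {B, E}.
{B, C} is in BCNF.
{B, E} is in BCNF.
{A, B, D, E, F} is in BCNF.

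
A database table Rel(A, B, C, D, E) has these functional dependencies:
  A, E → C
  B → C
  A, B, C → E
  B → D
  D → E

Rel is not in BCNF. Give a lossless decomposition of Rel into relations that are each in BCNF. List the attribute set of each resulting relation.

Candidate key of the original relation: {A, B}.
{A, B, C, D, E}: {A, E} determines {A, C, E} here but is not a superkey — split on A, E → C, giving {A, C, E} and {A, B, D, E}.
{A, C, E} is in BCNF.
{A, B, D, E}: {B} determines {B, D, E} here but is not a superkey — split on B → D, E, giving {B, D, E} and {A, B}.
{B, D, E}: {D} determines {D, E} here but is not a superkey — split on D → E, giving {D, E} and {B, D}.
{D, E} is in BCNF.
{B, D} is in BCNF.
{A, B} is in BCNF.

{A, B}; {A, C, E}; {B, D}; {D, E}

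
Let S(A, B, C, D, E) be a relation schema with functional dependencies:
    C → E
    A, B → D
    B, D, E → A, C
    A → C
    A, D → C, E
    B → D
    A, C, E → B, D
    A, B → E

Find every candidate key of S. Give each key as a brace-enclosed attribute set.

{A}, {B, C}, {B, E}

{A}⁺ = {A, B, C, D, E}, which is every attribute, so {A} is a candidate key.
{B, C}⁺ = {A, B, C, D, E}, which is every attribute, so {B, C} is a candidate key.
{B, E}⁺ = {A, B, C, D, E}, which is every attribute, so {B, E} is a candidate key.
No proper subset of any of these is a key, and no other minimal superkey exists.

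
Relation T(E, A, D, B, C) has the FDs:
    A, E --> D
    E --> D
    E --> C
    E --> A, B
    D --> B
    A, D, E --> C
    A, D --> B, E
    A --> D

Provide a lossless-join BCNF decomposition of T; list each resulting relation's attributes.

{A, C, D, E}; {B, D}

Candidate keys of the original relation: {A}, {E}.
Within {A, B, C, D, E}: {D}⁺ ∩ {A, B, C, D, E} = {B, D}, not the whole set, so D --> B violates BCNF; decompose into {B, D} and {A, C, D, E}.
{B, D}: every determinant is a superkey — BCNF.
{A, C, D, E}: every determinant is a superkey — BCNF.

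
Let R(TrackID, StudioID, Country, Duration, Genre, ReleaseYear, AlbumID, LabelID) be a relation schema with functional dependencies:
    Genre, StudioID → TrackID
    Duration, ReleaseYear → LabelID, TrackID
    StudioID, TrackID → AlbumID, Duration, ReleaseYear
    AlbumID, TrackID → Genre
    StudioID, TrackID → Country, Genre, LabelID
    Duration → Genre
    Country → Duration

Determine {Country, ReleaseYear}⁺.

{Country, Duration, Genre, LabelID, ReleaseYear, TrackID}

Start with {Country, ReleaseYear}.
Country → Duration applies; add {Duration} → now {Country, Duration, ReleaseYear}.
Duration, ReleaseYear → LabelID, TrackID applies; add {LabelID, TrackID} → now {Country, Duration, LabelID, ReleaseYear, TrackID}.
Duration → Genre applies; add {Genre} → now {Country, Duration, Genre, LabelID, ReleaseYear, TrackID}.
No further FD applies.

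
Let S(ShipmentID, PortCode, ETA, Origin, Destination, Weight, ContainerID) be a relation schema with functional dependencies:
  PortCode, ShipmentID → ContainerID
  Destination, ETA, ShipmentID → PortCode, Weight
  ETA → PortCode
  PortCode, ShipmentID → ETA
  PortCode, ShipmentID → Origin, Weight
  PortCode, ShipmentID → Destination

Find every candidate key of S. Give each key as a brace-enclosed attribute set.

Attributes never on any right-hand side: {ShipmentID} — every candidate key must contain it.
{ETA, ShipmentID} is a candidate key since {ETA, ShipmentID}⁺ = {ContainerID, Destination, ETA, Origin, PortCode, ShipmentID, Weight} covers every attribute.
{PortCode, ShipmentID} is a candidate key since {PortCode, ShipmentID}⁺ = {ContainerID, Destination, ETA, Origin, PortCode, ShipmentID, Weight} covers every attribute.
These are minimal and exhaustive — every other superkey contains one of them.

{ETA, ShipmentID}, {PortCode, ShipmentID}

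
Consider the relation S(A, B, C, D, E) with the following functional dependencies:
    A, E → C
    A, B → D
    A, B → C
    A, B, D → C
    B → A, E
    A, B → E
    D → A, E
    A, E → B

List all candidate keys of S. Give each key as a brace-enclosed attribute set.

{B}⁺ = {A, B, C, D, E}, which is every attribute, so {B} is a candidate key.
{D}⁺ = {A, B, C, D, E}, which is every attribute, so {D} is a candidate key.
{A, E}⁺ = {A, B, C, D, E}, which is every attribute, so {A, E} is a candidate key.
Any other superkey properly contains one of these, so there are no further candidate keys.

{A, E}, {B}, {D}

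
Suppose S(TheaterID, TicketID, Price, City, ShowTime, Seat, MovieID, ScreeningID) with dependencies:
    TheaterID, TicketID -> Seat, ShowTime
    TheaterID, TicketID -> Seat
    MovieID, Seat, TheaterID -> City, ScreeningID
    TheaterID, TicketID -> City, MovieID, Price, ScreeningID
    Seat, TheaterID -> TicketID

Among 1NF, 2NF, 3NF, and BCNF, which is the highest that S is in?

Candidate keys: {Seat, TheaterID}, {TheaterID, TicketID}. Prime attributes: {Seat, TheaterID, TicketID}.
Each dependency's left side is a superkey — BCNF holds.

BCNF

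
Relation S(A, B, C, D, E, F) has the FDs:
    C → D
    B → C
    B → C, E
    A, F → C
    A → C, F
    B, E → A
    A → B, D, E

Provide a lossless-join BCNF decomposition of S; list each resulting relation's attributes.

Candidate keys of the original relation: {A}, {B}.
{A, B, C, D, E, F}: {C} determines {C, D} here but is not a superkey — split on C → D, giving {C, D} and {A, B, C, E, F}.
{C, D}: every determinant is a superkey — BCNF.
{A, B, C, E, F}: every determinant is a superkey — BCNF.

{A, B, C, E, F}; {C, D}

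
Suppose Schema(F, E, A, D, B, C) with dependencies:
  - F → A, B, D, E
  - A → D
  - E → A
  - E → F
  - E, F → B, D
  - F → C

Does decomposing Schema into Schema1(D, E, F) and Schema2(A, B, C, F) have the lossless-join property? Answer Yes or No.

Yes

Common attributes: {F}; their closure is {A, B, C, D, E, F}.
Since Schema1 ⊆ {A, B, C, D, E, F}, the intersection is a superkey of Schema1; the decomposition is lossless.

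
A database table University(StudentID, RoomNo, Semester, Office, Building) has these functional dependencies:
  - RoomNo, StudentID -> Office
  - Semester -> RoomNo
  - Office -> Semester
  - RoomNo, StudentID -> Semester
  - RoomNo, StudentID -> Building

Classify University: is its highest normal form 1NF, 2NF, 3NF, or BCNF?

Candidate keys: {Office, StudentID}, {RoomNo, StudentID}, {Semester, StudentID}. Prime attributes: {Office, RoomNo, Semester, StudentID}.
For Semester -> RoomNo we have {Semester}⁺ = {RoomNo, Semester}; {Semester} is not a superkey, so BCNF fails.
But every attribute on its right side ({RoomNo}) is prime, and the same holds for every other non-superkey FD, so 3NF still holds.

3NF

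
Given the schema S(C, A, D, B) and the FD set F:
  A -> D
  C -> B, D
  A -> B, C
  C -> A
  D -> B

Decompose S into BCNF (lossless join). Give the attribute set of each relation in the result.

Candidate keys of the original relation: {A}, {C}.
In {A, B, C, D}, {D} is not a superkey ({D}⁺ restricted to this set is {B, D}), so split on D -> B into {B, D} and {A, C, D}.
{B, D} is in BCNF.
{A, C, D} is in BCNF.

{A, C, D}; {B, D}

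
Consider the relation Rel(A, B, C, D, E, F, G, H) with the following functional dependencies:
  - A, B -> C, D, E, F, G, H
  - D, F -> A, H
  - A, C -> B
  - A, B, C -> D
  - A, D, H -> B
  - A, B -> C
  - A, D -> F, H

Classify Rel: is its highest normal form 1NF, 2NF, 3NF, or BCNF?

Candidate keys: {A, B}, {A, C}, {A, D}, {D, F}. Prime attributes: {A, B, C, D, F}.
Each dependency's left side is a superkey — BCNF holds.

BCNF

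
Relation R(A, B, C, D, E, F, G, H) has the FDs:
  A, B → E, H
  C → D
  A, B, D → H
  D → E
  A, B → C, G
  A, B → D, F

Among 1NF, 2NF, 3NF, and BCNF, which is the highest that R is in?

Candidate key: {A, B}. Prime attributes: {A, B}.
For C → D we have {C}⁺ = {C, D, E}; {C} is not a superkey, so BCNF fails.
C → D has non-prime {D} on the right and a non-superkey on the left, so 3NF fails.
No non-prime attribute depends on a proper subset of any candidate key, so 2NF holds.

2NF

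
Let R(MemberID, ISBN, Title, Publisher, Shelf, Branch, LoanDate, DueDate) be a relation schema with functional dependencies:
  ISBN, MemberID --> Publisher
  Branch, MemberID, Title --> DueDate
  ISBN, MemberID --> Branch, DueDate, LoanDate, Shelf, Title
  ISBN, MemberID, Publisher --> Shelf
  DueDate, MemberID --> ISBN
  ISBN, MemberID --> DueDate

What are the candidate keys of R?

{Branch, MemberID, Title}, {DueDate, MemberID}, {ISBN, MemberID}

{MemberID} never appears on the right of any FD, so every key must include it.
{DueDate, MemberID}⁺ = {Branch, DueDate, ISBN, LoanDate, MemberID, Publisher, Shelf, Title} — all of the relation — so {DueDate, MemberID} is a candidate key.
{ISBN, MemberID}⁺ = {Branch, DueDate, ISBN, LoanDate, MemberID, Publisher, Shelf, Title} — all of the relation — so {ISBN, MemberID} is a candidate key.
{Branch, MemberID, Title}⁺ = {Branch, DueDate, ISBN, LoanDate, MemberID, Publisher, Shelf, Title} — all of the relation — so {Branch, MemberID, Title} is a candidate key.
These are minimal and exhaustive — every other superkey contains one of them.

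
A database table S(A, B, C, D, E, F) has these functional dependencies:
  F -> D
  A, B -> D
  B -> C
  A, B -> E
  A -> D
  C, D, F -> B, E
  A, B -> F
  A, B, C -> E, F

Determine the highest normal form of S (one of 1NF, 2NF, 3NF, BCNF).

1NF

Candidate keys: {A, B}, {A, C, F}. Prime attributes: {A, B, C, F}.
For F -> D we have {F}⁺ = {D, F}; {F} is not a superkey, so BCNF fails.
F -> D determines the non-prime attribute {D} from a non-superkey — 3NF is violated.
The proper key subset {A} of {A, B} determines non-prime {D}, so the relation is not even in 2NF.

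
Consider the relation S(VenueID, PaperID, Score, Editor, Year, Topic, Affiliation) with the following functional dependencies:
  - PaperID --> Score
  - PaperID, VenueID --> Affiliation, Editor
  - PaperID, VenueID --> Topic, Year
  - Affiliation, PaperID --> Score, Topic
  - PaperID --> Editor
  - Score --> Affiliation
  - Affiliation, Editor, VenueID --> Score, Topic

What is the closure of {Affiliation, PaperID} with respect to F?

Start with {Affiliation, PaperID}.
PaperID --> Score applies; add {Score} → now {Affiliation, PaperID, Score}.
Affiliation, PaperID --> Score, Topic applies; add {Topic} → now {Affiliation, PaperID, Score, Topic}.
PaperID --> Editor applies; add {Editor} → now {Affiliation, Editor, PaperID, Score, Topic}.
No further FD applies.

{Affiliation, Editor, PaperID, Score, Topic}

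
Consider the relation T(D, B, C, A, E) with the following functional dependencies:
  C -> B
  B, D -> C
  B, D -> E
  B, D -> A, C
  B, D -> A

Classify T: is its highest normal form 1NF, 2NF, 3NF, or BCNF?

Candidate keys: {B, D}, {C, D}. Prime attributes: {B, C, D}.
For C -> B we have {C}⁺ = {B, C}; {C} is not a superkey, so BCNF fails.
Since {B} ⊆ prime attributes and every other non-superkey FD also has a prime right side, the schema is in 3NF.

3NF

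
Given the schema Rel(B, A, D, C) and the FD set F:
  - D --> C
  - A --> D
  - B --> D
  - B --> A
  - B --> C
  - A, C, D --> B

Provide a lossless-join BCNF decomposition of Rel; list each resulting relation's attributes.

{A, B, D}; {C, D}

Candidate keys of the original relation: {A}, {B}.
Within {A, B, C, D}: {D}⁺ ∩ {A, B, C, D} = {C, D}, not the whole set, so D --> C violates BCNF; decompose into {C, D} and {A, B, D}.
{C, D} is in BCNF.
{A, B, D} is in BCNF.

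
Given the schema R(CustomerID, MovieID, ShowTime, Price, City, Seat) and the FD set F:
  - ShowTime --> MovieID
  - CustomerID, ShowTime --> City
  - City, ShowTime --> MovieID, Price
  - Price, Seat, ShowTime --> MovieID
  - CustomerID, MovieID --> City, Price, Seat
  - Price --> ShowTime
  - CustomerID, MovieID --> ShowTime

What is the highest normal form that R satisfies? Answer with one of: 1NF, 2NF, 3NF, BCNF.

3NF

Candidate keys: {CustomerID, MovieID}, {CustomerID, Price}, {CustomerID, ShowTime}. Prime attributes: {CustomerID, MovieID, Price, ShowTime}.
ShowTime --> MovieID: {ShowTime}⁺ = {MovieID, ShowTime}, which is not all of the attributes, so the left side is not a superkey — BCNF is violated.
But every attribute on its right side ({MovieID}) is prime, and the same holds for every other non-superkey FD, so 3NF still holds.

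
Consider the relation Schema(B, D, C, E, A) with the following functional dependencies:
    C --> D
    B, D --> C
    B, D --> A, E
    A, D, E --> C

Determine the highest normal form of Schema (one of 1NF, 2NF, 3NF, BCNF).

3NF

Candidate keys: {B, C}, {B, D}. Prime attributes: {B, C, D}.
C --> D breaks BCNF: {C}⁺ = {C, D}, so {C} is not a superkey.
Its right-hand attributes {D} are all prime, as are those of every other non-superkey FD — the relation is in 3NF.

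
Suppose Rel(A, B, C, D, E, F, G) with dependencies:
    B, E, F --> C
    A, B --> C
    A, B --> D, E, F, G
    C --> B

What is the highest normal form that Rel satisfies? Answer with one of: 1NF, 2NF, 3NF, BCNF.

3NF

Candidate keys: {A, B}, {A, C}. Prime attributes: {A, B, C}.
B, E, F --> C: {B, E, F}⁺ = {B, C, E, F}, which is not all of the attributes, so the left side is not a superkey — BCNF is violated.
But every attribute on its right side ({C}) is prime, and the same holds for every other non-superkey FD, so 3NF still holds.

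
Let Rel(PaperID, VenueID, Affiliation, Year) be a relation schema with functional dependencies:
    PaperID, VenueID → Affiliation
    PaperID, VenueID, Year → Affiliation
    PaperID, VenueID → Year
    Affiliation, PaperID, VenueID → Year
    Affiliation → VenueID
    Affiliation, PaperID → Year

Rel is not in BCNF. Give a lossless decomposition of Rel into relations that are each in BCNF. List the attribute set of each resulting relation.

{Affiliation, PaperID, Year}; {Affiliation, VenueID}

Candidate keys of the original relation: {Affiliation, PaperID}, {PaperID, VenueID}.
In {Affiliation, PaperID, VenueID, Year}, {Affiliation} is not a superkey ({Affiliation}⁺ restricted to this set is {Affiliation, VenueID}), so split on Affiliation → VenueID into {Affiliation, VenueID} and {Affiliation, PaperID, Year}.
{Affiliation, VenueID}: every determinant is a superkey — BCNF.
{Affiliation, PaperID, Year}: every determinant is a superkey — BCNF.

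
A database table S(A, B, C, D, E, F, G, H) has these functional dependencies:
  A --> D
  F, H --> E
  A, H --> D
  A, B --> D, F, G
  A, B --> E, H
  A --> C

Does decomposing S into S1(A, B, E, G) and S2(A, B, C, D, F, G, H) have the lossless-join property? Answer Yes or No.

Yes

S1 ∩ S2 = {A, B, G}; its closure under F is {A, B, C, D, E, F, G, H}.
Since S1 ⊆ {A, B, C, D, E, F, G, H}, the intersection is a superkey of S1; the decomposition is lossless.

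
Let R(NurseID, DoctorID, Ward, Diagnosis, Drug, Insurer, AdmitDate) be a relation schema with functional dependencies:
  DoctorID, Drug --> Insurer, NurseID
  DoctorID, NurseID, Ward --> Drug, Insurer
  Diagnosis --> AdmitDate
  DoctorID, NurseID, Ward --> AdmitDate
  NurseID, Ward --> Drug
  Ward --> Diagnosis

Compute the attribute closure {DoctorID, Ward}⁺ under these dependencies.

Start with {DoctorID, Ward}.
Ward --> Diagnosis applies; add {Diagnosis} → now {Diagnosis, DoctorID, Ward}.
Diagnosis --> AdmitDate applies; add {AdmitDate} → now {AdmitDate, Diagnosis, DoctorID, Ward}.
No further FD applies.

{AdmitDate, Diagnosis, DoctorID, Ward}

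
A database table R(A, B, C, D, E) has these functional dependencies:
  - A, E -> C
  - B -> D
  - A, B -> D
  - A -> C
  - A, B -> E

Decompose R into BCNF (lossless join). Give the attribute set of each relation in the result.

{A, B, E}; {A, C}; {B, D}

Candidate key of the original relation: {A, B}.
In {A, B, C, D, E}, {A, E} is not a superkey ({A, E}⁺ restricted to this set is {A, C, E}), so split on A, E -> C into {A, C, E} and {A, B, D, E}.
In {A, C, E}, {A} is not a superkey ({A}⁺ restricted to this set is {A, C}), so split on A -> C into {A, C} and {A, E}.
{A, C}: every determinant is a superkey — BCNF.
{A, E}: every determinant is a superkey — BCNF.
In {A, B, D, E}, {B} is not a superkey ({B}⁺ restricted to this set is {B, D}), so split on B -> D into {B, D} and {A, B, E}.
{B, D}: every determinant is a superkey — BCNF.
{A, B, E}: every determinant is a superkey — BCNF.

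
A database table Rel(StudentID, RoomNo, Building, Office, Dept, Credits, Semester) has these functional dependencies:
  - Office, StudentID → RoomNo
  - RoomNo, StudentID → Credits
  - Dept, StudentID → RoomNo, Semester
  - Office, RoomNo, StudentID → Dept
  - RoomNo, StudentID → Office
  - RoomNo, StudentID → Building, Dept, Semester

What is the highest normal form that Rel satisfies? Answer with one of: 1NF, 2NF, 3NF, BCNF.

BCNF

Candidate keys: {Dept, StudentID}, {Office, StudentID}, {RoomNo, StudentID}. Prime attributes: {Dept, Office, RoomNo, StudentID}.
Every FD has a superkey on the left, so the relation is in BCNF.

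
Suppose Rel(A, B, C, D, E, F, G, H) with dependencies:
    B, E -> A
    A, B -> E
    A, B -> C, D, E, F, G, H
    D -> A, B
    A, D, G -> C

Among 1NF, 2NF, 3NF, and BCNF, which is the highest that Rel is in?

Candidate keys: {A, B}, {B, E}, {D}. Prime attributes: {A, B, D, E}.
Every FD has a superkey on the left, so the relation is in BCNF.

BCNF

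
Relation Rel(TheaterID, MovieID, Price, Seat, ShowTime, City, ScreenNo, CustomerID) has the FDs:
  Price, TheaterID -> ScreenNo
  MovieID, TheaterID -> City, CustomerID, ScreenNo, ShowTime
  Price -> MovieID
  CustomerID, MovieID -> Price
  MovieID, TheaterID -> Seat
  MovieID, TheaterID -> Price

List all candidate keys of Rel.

Attributes never on any right-hand side: {TheaterID} — every candidate key must contain it.
Closure of {MovieID, TheaterID} is {City, CustomerID, MovieID, Price, ScreenNo, Seat, ShowTime, TheaterID}, the whole schema; {MovieID, TheaterID} is a candidate key.
Closure of {Price, TheaterID} is {City, CustomerID, MovieID, Price, ScreenNo, Seat, ShowTime, TheaterID}, the whole schema; {Price, TheaterID} is a candidate key.
These are minimal and exhaustive — every other superkey contains one of them.

{MovieID, TheaterID}, {Price, TheaterID}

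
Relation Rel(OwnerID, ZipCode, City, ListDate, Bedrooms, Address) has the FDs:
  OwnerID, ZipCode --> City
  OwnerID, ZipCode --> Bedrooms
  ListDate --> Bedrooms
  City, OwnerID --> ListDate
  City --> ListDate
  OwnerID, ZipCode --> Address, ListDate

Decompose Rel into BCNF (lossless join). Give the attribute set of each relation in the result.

Candidate key of the original relation: {OwnerID, ZipCode}.
In {Address, Bedrooms, City, ListDate, OwnerID, ZipCode}, {ListDate} is not a superkey ({ListDate}⁺ restricted to this set is {Bedrooms, ListDate}), so split on ListDate --> Bedrooms into {Bedrooms, ListDate} and {Address, City, ListDate, OwnerID, ZipCode}.
{Bedrooms, ListDate} has no BCNF violation.
In {Address, City, ListDate, OwnerID, ZipCode}, {City, OwnerID} is not a superkey ({City, OwnerID}⁺ restricted to this set is {City, ListDate, OwnerID}), so split on City, OwnerID --> ListDate into {City, ListDate, OwnerID} and {Address, City, OwnerID, ZipCode}.
In {City, ListDate, OwnerID}, {City} is not a superkey ({City}⁺ restricted to this set is {City, ListDate}), so split on City --> ListDate into {City, ListDate} and {City, OwnerID}.
{City, ListDate} has no BCNF violation.
{City, OwnerID} has no BCNF violation.
{Address, City, OwnerID, ZipCode} has no BCNF violation.

{Address, City, OwnerID, ZipCode}; {Bedrooms, ListDate}; {City, ListDate}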